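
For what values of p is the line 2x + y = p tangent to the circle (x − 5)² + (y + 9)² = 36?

For a tangent, require d(centre, line) = r = 6.
|2·5 + 1·(−9) − p| / √5 = 6
|p − (1)| = 6√5.

p = 1 ± 6√5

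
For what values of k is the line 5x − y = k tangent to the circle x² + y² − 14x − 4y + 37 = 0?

k = 33 ± 4√26

The line touches the circle iff its distance from (7, 2) is 4:
|5·7 − 1·2 − k| / √26 = 4
|k − (33)| = 4√26.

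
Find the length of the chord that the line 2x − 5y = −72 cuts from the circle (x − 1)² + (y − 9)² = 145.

4√29

From the line, y = (72 + 2x)/5. Substituting:
29x² + 58x − 2871 = 0  ⟹  x² + 2x − 99 = 0
x = 9 or x = −11, giving (9, 18) and (−11, 10).
Chord length = distance between (9, 18) and (−11, 10) = √464 = 4√29.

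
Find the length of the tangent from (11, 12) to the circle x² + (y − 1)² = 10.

2√58

Centre (0, 1), r² = 10. |PO|² = (11)² + (11)² = 242.
The tangent meets the radius at right angles, so tangent² = |PO|² − r² = 242 − 10 = 232.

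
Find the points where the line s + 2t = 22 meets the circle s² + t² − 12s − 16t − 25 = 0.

(−4, 13) and (16, 3)

From the line, t = (22 − s)/2. Substituting:
5s² − 60s − 320 = 0  ⟹  s² − 12s − 64 = 0
s = 16 or s = −4, giving (16, 3) and (−4, 13).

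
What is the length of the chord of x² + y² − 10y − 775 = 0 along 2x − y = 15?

24√5

The distance from (0, 5) to the line is 20/√5, and r² = 800.
Chord = 2√(r² − d²) = 2·√(720) = 24√5.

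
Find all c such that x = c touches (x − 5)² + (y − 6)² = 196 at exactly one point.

c = −9 or c = 19

Tangency holds when the distance from the centre (5, 6) to the line equals the radius 14:
|1·5 + 0·6 − c| / √1 = 14
|c − (5)| = 14, so c = 19 or c = −9.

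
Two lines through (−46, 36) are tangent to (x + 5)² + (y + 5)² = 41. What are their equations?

Let a tangent through (−46, 36) have slope m. Its distance from (−5, −5) must equal √41:
[m·(41) − (−41)]² = 41(m² + 1)
20m² + 41m + 20 = 0, so m = −5/4 or m = −4/5.
With m = −5/4: 5x + 4y = −86. With m = −4/5: 4x + 5y = −4.

5x + 4y = −86 and 4x + 5y = −4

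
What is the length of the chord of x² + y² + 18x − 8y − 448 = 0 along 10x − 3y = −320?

2√109

Centre (−9, 4), r² = 545. Perpendicular distance d from centre to line = |218| / √109 = 218/√109.
Chord = 2√(r² − d²) = 2·√(109) = 2√109.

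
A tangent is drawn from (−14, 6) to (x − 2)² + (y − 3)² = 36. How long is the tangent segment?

√229

The centre is (2, 3) and r = 6. The square of the distance from P to the centre is 256 + 9 = 265.
Power of the point: PT² = |PO|² − r² = 229, so PT = √229.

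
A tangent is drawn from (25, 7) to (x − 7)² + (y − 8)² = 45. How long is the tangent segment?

With centre O = (7, 8), |OP|² = 325 and r² = 45.
By the tangent–radius right angle, tangent length = √(|PO|² − r²) = √280 = 2√70.

2√70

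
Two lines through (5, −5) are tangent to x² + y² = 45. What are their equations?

Write the tangent as mx − y + (−5 − m·(5)) = 0 and set its distance from the centre to 3√5:
(−5m − (5))² = 45(m² + 1)
2m² − 5m + 2 = 0, so m = 1/2 or m = 2.
With m = 1/2: x − 2y = 15. With m = 2: 2x − y = 15.

x − 2y = 15 and 2x − y = 15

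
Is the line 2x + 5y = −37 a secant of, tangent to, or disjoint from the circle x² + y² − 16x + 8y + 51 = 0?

d² = (2·8 + 5·(−4) − (−37))²/29 = 1089/29; r² = 29.
Since d² > r², the line lies outside the circle.

disjoint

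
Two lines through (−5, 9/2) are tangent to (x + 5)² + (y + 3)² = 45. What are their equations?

A line y − (9/2) = m(x − (−5)) is tangent when its distance from (−5, −3) is 3√5:
(0m − (−15/2))² = 45(m² + 1)
4m² − 1 = 0, so m = −1/2 or m = 1/2.
Through (−5, 9/2) these give x + 2y = 4 and x − 2y = −14.

x + 2y = 4 and x − 2y = −14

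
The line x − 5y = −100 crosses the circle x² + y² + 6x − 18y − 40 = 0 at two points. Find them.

From the line, y = (100 + x)/5. Substituting:
26x² + 260x = 0  ⟹  x² + 10x = 0
x = 0 or x = −10, giving (0, 20) and (−10, 18).

(−10, 18) and (0, 20)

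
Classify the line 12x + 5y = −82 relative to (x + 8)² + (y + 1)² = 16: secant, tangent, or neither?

Substituting the line into the circle gives 169x² + 2248x + 7129 = 0.
Discriminant = (2248)² − 4·169·(7129) = 234300 > 0.
Two real roots: the line is a secant.

secant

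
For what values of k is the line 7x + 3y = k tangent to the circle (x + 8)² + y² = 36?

For a tangent, require d(centre, line) = r = 6.
|7·(−8) + 3·0 − k| / √58 = 6
|k − (−56)| = 6√58.

k = −56 ± 6√58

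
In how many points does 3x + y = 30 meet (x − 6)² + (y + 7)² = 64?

Centre (6, −7), r² = 64. Distance² from centre to line = (−19)²/10 = 361/10.
Since d² < r², the line cuts the circle twice.

2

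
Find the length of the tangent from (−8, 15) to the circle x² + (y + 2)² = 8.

√345

Centre (0, −2), r² = 8. |PO|² = (−8)² + (17)² = 353.
By the tangent–radius right angle, tangent length = √(|PO|² − r²) = √345.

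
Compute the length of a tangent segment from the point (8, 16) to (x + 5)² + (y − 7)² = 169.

Centre (−5, 7), r² = 169. |PO|² = (13)² + (9)² = 250.
By the tangent–radius right angle, tangent length = √(|PO|² − r²) = √81 = 9.

9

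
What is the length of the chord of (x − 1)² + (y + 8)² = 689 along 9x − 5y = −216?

√106

Centre (1, −8), r² = 689. Perpendicular distance d from centre to line = |265| / √106 = 265/√106.
Half the chord is √(r² − d²) = √(53/2), so the full chord is √106.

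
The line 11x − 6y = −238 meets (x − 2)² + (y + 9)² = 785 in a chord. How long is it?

Centre (2, −9), r² = 785. Perpendicular distance d from centre to line = |314| / √157 = 314/√157.
Chord = 2√(r² − d²) = 2·√(157) = 2√157.

2√157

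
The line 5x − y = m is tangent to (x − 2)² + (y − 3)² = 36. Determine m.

m = 7 ± 6√26

Tangency holds when the distance from the centre (2, 3) to the line equals the radius 6:
|5·2 − 1·3 − m| / √26 = 6
|m − (7)| = 6√26.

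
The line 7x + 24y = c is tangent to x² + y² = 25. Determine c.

For a tangent, require d(centre, line) = r = 5.
|7·0 + 24·0 − c| / √625 = 5
|c| = 5·25, so c = 125 or c = −125.

c = −125 or c = 125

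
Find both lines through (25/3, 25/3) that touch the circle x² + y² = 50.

Let a tangent through (25/3, 25/3) have slope m. Its distance from (0, 0) must equal 5√2:
[m·(−25/3) − (−25/3)]² = 50(m² + 1)
7m² − 50m + 7 = 0, so m = 7 or m = 1/7.
Through (25/3, 25/3) these give 7x − y = 50 and x − 7y = −50.

7x − y = 50 and x − 7y = −50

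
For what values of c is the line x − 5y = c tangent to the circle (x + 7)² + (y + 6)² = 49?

c = 23 ± 7√26

The line touches the circle iff its distance from (−7, −6) is 7:
|1·(−7) − 5·(−6) − c| / √26 = 7
|c − (23)| = 7√26.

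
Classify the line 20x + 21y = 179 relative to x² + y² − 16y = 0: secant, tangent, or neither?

secant

d² = (20·0 + 21·8 − (179))²/841 = 121/841; r² = 64.
Since d² < r², the line cuts the circle twice.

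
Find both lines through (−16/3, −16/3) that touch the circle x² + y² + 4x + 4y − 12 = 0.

A line y − (−16/3) = m(x − (−16/3)) is tangent when its distance from (−2, −2) is 2√5:
(10/3m − (10/3))² = 20(m² + 1)
2m² + 5m + 2 = 0, so m = −1/2 or m = −2.
With m = −1/2: x + 2y = −16. With m = −2: 2x + y = −16.

x + 2y = −16 and 2x + y = −16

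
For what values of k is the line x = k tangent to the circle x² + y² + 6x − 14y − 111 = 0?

k = −16 or k = 10

The line touches the circle iff its distance from (−3, 7) is 13:
|1·(−3) + 0·7 − k| / √1 = 13
|k − (−3)| = 13, so k = 10 or k = −16.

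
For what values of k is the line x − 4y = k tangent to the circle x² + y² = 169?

k = ±13√17

The line touches the circle iff its distance from (0, 0) is 13:
|1·0 − 4·0 − k| / √17 = 13
|k| = 13√17.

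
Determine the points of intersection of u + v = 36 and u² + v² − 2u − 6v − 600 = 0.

From the line, v = −u + 36. Substituting:
2u² − 68u + 480 = 0  ⟹  u² − 34u + 240 = 0
u = 24 or u = 10, giving (24, 12) and (10, 26).

(10, 26) and (24, 12)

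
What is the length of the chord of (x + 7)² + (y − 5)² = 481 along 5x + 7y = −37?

Express y = (−37 − 5x)/7 and substitute into the circle:
74x² + 1406x − 15984 = 0  ⟹  x² + 19x − 216 = 0
x = 8 or x = −27, giving (8, −11) and (−27, 14).
|(8, −11) − (−27, 14)| = √((35)² + (−25)²) = 5√74.

5√74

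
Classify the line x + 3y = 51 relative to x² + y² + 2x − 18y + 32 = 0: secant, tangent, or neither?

Centre (−1, 9), r² = 50. Distance² from centre to line = (−25)²/10 = 125/2.
Since d² > r², the line lies outside the circle.

neither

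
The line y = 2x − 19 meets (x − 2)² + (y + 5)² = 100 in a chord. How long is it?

Centre (2, −5), r² = 100. Perpendicular distance d from centre to line = |−10| / √5 = 10/√5.
Chord = 2√(r² − d²) = 2·√(80) = 8√5.

8√5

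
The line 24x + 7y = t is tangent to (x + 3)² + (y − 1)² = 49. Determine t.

t = −240 or t = 110

For a tangent, require d(centre, line) = r = 7.
|24·(−3) + 7·1 − t| / √625 = 7
|t − (−65)| = 7·25, so t = 110 or t = −240.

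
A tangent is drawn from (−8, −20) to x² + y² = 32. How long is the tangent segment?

12√3

The centre is (0, 0) and r = 4√2. The square of the distance from P to the centre is 64 + 400 = 464.
Power of the point: PT² = |PO|² − r² = 432, so PT = 12√3.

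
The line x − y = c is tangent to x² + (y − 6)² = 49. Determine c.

Tangency holds when the distance from the centre (0, 6) to the line equals the radius 7:
|1·0 − 1·6 − c| / √2 = 7
|c − (−6)| = 7√2.

c = −6 ± 7√2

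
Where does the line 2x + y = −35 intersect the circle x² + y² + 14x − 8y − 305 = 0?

(−24, 13) and (−10, −15)

Substitute y = −2x − 35:
5x² + 170x + 1200 = 0  ⟹  x² + 34x + 240 = 0
x = −10 or x = −24, giving (−10, −15) and (−24, 13).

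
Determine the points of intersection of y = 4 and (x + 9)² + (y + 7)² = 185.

(−17, 4) and (−1, 4)

Substitute y = 4:
x² + 18x + 17 = 0
x = −1 or x = −17, giving (−1, 4) and (−17, 4).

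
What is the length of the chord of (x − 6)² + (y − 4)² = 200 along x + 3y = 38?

From the line, y = (38 − x)/3. Substituting:
10x² − 160x − 800 = 0  ⟹  x² − 16x − 80 = 0
x = 20 or x = −4, giving (20, 6) and (−4, 14).
Chord length = distance between (20, 6) and (−4, 14) = √640 = 8√10.

8√10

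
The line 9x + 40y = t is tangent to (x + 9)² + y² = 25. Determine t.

t = −286 or t = 124

The line touches the circle iff its distance from (−9, 0) is 5:
|9·(−9) + 40·0 − t| / √1681 = 5
|t − (−81)| = 5·41, so t = 124 or t = −286.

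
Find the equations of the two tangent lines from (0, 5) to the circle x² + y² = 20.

A line y − (5) = m(x − (0)) is tangent when its distance from (0, 0) is 2√5:
(0m − (−5))² = 20(m² + 1)
4m² − 1 = 0, so m = 1/2 or m = −1/2.
With m = 1/2: x − 2y = −10. With m = −1/2: x + 2y = 10.

x − 2y = −10 and x + 2y = 10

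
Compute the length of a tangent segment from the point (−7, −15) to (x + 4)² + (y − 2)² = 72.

√226

With centre O = (−4, 2), |OP|² = 298 and r² = 72.
Power of the point: PT² = |PO|² − r² = 226, so PT = √226.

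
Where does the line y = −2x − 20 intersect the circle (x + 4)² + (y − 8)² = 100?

From the line, y = −2x − 20. Substituting:
5x² + 120x + 700 = 0  ⟹  x² + 24x + 140 = 0
x = −10 or x = −14, giving (−10, 0) and (−14, 8).

(−14, 8) and (−10, 0)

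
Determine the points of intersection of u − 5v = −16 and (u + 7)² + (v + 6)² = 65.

(−11, 1) and (−6, 2)

Express v = (16 + u)/5 and substitute into the circle:
26u² + 442u + 1716 = 0  ⟹  u² + 17u + 66 = 0
u = −6 or u = −11, giving (−6, 2) and (−11, 1).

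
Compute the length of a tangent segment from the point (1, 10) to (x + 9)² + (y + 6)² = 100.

The centre is (−9, −6) and r = 10. The square of the distance from P to the centre is 100 + 256 = 356.
Power of the point: PT² = |PO|² − r² = 256, so PT = 16.

16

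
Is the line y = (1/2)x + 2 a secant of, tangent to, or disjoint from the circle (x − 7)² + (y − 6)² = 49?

secant

Substituting the line into the circle gives 5x² − 72x + 64 = 0.
Discriminant = (−72)² − 4·5·(64) = 3904 > 0.
Two real roots: the line is a secant.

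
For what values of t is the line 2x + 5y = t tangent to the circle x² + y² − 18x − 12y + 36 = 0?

The line touches the circle iff its distance from (9, 6) is 9:
|2·9 + 5·6 − t| / √29 = 9
|t − (48)| = 9√29.

t = 48 ± 9√29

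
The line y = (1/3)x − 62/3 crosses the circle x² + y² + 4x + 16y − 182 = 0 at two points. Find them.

(−7, −23) and (11, −17)

Substitute y = (−62 + x)/3:
10x² − 40x − 770 = 0  ⟹  x² − 4x − 77 = 0
x = 11 or x = −7, giving (11, −17) and (−7, −23).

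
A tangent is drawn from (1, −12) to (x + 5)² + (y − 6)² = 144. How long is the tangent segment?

The centre is (−5, 6) and r = 12. The square of the distance from P to the centre is 36 + 324 = 360.
The tangent meets the radius at right angles, so tangent² = |PO|² − r² = 360 − 144 = 216.

6√6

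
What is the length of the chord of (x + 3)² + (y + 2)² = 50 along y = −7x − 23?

From the line, y = −7x − 23. Substituting:
50x² + 300x + 400 = 0  ⟹  x² + 6x + 8 = 0
x = −2 or x = −4, giving (−2, −9) and (−4, 5).
Chord length = distance between (−2, −9) and (−4, 5) = √200 = 10√2.

10√2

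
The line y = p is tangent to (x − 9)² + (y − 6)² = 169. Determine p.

For a tangent, require d(centre, line) = r = 13.
|0·9 + 1·6 − p| / √1 = 13
|p − (6)| = 13, so p = 19 or p = −7.

p = −7 or p = 19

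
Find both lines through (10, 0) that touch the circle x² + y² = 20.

Write the tangent as mx − y + (0 − m·(10)) = 0 and set its distance from the centre to 2√5:
[m·(−10) − (0)]² = 20(m² + 1)
4m² − 1 = 0, so m = 1/2 or m = −1/2.
Through (10, 0) these give x − 2y = 10 and x + 2y = 10.

x − 2y = 10 and x + 2y = 10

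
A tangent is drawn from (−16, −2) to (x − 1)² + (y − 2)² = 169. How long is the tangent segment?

The centre is (1, 2) and r = 13. The square of the distance from P to the centre is 289 + 16 = 305.
Power of the point: PT² = |PO|² − r² = 136, so PT = 2√34.

2√34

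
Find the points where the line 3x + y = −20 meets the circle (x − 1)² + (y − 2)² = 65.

Express y = −3x − 20 and substitute into the circle:
10x² + 130x + 420 = 0  ⟹  x² + 13x + 42 = 0
x = −6 or x = −7, giving (−6, −2) and (−7, 1).

(−7, 1) and (−6, −2)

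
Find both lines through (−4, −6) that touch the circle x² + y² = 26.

Let a tangent through (−4, −6) have slope m. Its distance from (0, 0) must equal √26:
(4m − (6))² = 26(m² + 1)
5m² + 24m − 5 = 0, so m = −5 or m = 1/5.
Through (−4, −6) these give 5x + y = −26 and x − 5y = 26.

5x + y = −26 and x − 5y = 26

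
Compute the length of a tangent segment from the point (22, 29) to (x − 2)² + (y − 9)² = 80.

The centre is (2, 9) and r = 4√5. The square of the distance from P to the centre is 400 + 400 = 800.
By the tangent–radius right angle, tangent length = √(|PO|² − r²) = √720 = 12√5.

12√5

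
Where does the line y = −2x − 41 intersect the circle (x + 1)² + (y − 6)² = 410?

Substitute y = −2x − 41:
5x² + 190x + 1800 = 0  ⟹  x² + 38x + 360 = 0
x = −18 or x = −20, giving (−18, −5) and (−20, −1).

(−20, −1) and (−18, −5)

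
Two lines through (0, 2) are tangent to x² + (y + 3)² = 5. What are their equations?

A line y − (2) = m(x − (0)) is tangent when its distance from (0, −3) is √5:
[m·(0) − (−5)]² = 5(m² + 1)
m² − 4 = 0, so m = −2 or m = 2.
With m = −2: 2x + y = 2. With m = 2: 2x − y = −2.

2x + y = 2 and 2x − y = −2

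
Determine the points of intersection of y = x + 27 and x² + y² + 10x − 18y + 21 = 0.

Substitute y = x + 27:
2x² + 46x + 264 = 0  ⟹  x² + 23x + 132 = 0
x = −11 or x = −12, giving (−11, 16) and (−12, 15).

(−12, 15) and (−11, 16)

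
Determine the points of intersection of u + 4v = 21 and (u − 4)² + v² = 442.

Express v = (21 − u)/4 and substitute into the circle:
17u² − 170u − 6375 = 0  ⟹  u² − 10u − 375 = 0
u = 25 or u = −15, giving (25, −1) and (−15, 9).

(−15, 9) and (25, −1)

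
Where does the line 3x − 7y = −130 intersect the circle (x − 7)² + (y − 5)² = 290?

Substitute y = (130 + 3x)/7:
58x² − 116x − 2784 = 0  ⟹  x² − 2x − 48 = 0
x = 8 or x = −6, giving (8, 22) and (−6, 16).

(−6, 16) and (8, 22)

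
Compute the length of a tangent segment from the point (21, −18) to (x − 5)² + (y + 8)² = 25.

√331

The centre is (5, −8) and r = 5. The square of the distance from P to the centre is 256 + 100 = 356.
By the tangent–radius right angle, tangent length = √(|PO|² − r²) = √331.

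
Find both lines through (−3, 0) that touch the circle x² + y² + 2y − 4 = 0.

Let a tangent through (−3, 0) have slope m. Its distance from (0, −1) must equal √5:
(3m − (−1))² = 5(m² + 1)
2m² + 3m − 2 = 0, so m = 1/2 or m = −2.
With m = 1/2: x − 2y = −3. With m = −2: 2x + y = −6.

x − 2y = −3 and 2x + y = −6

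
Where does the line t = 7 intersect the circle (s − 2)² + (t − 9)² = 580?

(−22, 7) and (26, 7)

Substitute t = 7:
s² − 4s − 572 = 0
s = 26 or s = −22, giving (26, 7) and (−22, 7).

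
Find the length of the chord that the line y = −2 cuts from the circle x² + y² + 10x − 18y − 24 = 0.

Express y = −2 and substitute into the circle:
x² + 10x + 16 = 0
x = −2 or x = −8, giving (−2, −2) and (−8, −2).
|(−2, −2) − (−8, −2)| = √((6)² + (0)²) = 6.

6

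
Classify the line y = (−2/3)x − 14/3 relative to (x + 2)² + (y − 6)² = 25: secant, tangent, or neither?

Substituting the line into the circle gives 13x² + 164x + 835 = 0.
Δ = 26896 − 43420 = −16524.
No real roots: the line does not meet the circle.

neither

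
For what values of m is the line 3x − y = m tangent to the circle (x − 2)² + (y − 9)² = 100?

Tangency holds when the distance from the centre (2, 9) to the line equals the radius 10:
|3·2 − 1·9 − m| / √10 = 10
|m − (−3)| = 10√10.

m = −3 ± 10√10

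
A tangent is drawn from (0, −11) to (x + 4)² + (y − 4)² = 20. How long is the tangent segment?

Centre (−4, 4), r² = 20. |PO|² = (4)² + (−15)² = 241.
The tangent meets the radius at right angles, so tangent² = |PO|² − r² = 241 − 20 = 221.

√221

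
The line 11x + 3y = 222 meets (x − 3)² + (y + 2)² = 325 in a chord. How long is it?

√130

The distance from (3, −2) to the line is 195/√130, and r² = 325.
Half the chord is √(r² − d²) = √(65/2), so the full chord is √130.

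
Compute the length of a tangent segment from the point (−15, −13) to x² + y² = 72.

√322

Centre (0, 0), r² = 72. |PO|² = (−15)² + (−13)² = 394.
Power of the point: PT² = |PO|² − r² = 322, so PT = √322.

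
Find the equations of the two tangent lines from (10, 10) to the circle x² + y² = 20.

Let a tangent through (10, 10) have slope m. Its distance from (0, 0) must equal 2√5:
(−10m − (−10))² = 20(m² + 1)
2m² − 5m + 2 = 0, so m = 2 or m = 1/2.
Through (10, 10) these give 2x − y = 10 and x − 2y = −10.

2x − y = 10 and x − 2y = −10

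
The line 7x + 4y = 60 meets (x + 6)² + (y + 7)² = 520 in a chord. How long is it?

4√65

Express y = (60 − 7x)/4 and substitute into the circle:
65x² − 1040x = 0  ⟹  x² − 16x = 0
x = 16 or x = 0, giving (16, −13) and (0, 15).
|(16, −13) − (0, 15)| = √((16)² + (−28)²) = 4√65.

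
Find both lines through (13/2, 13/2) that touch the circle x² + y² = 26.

A line y − (13/2) = m(x − (13/2)) is tangent when its distance from (0, 0) is √26:
(−13/2m − (−13/2))² = 26(m² + 1)
5m² − 26m + 5 = 0, so m = 1/5 or m = 5.
With m = 1/5: x − 5y = −26. With m = 5: 5x − y = 26.

x − 5y = −26 and 5x − y = 26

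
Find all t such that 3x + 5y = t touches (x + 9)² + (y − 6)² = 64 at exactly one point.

Tangency holds when the distance from the centre (−9, 6) to the line equals the radius 8:
|3·(−9) + 5·6 − t| / √34 = 8
|t − (3)| = 8√34.

t = 3 ± 8√34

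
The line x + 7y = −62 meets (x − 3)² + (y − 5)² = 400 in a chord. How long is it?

20√2

The distance from (3, 5) to the line is 100/√50, and r² = 400.
Chord = 2√(r² − d²) = 2·√(200) = 20√2.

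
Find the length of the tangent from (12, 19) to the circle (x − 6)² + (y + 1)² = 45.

Centre (6, −1), r² = 45. |PO|² = (6)² + (20)² = 436.
By the tangent–radius right angle, tangent length = √(|PO|² − r²) = √391.

√391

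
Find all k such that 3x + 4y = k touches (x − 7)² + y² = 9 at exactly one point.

k = 6 or k = 36

For a tangent, require d(centre, line) = r = 3.
|3·7 + 4·0 − k| / √25 = 3
|k − (21)| = 3·5, so k = 36 or k = 6.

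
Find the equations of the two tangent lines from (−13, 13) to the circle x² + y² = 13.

3x + 2y = −13 and 2x + 3y = 13

A line y − (13) = m(x − (−13)) is tangent when its distance from (0, 0) is √13:
[m·(13) − (−13)]² = 13(m² + 1)
6m² + 13m + 6 = 0, so m = −3/2 or m = −2/3.
Through (−13, 13) these give 3x + 2y = −13 and 2x + 3y = 13.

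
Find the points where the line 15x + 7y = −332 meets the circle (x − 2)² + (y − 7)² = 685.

(−24, 4) and (−17, −11)

Substitute y = (−332 − 15x)/7:
274x² + 11234x + 111792 = 0  ⟹  x² + 41x + 408 = 0
x = −17 or x = −24, giving (−17, −11) and (−24, 4).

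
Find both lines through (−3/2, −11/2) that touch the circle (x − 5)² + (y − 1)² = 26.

x − 5y = 26 and 5x − y = −2

A line y − (−11/2) = m(x − (−3/2)) is tangent when its distance from (5, 1) is √26:
(13/2m − (13/2))² = 26(m² + 1)
5m² − 26m + 5 = 0, so m = 1/5 or m = 5.
With m = 1/5: x − 5y = 26. With m = 5: 5x − y = −2.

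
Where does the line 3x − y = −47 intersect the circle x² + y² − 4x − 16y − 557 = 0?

(−18, −7) and (−5, 32)

Substitute y = 3x + 47:
10x² + 230x + 900 = 0  ⟹  x² + 23x + 90 = 0
x = −5 or x = −18, giving (−5, 32) and (−18, −7).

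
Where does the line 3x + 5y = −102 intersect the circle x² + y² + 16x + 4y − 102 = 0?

From the line, y = (−102 − 3x)/5. Substituting:
34x² + 952x + 5814 = 0  ⟹  x² + 28x + 171 = 0
x = −9 or x = −19, giving (−9, −15) and (−19, −9).

(−19, −9) and (−9, −15)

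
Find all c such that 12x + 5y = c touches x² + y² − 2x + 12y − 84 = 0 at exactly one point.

c = −161 or c = 125

Tangency holds when the distance from the centre (1, −6) to the line equals the radius 11:
|12·1 + 5·(−6) − c| / √169 = 11
|c − (−18)| = 11·13, so c = 125 or c = −161.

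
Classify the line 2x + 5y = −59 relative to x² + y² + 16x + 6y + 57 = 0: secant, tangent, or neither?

Substituting the line into the circle gives 29x² + 576x + 3136 = 0.
Δ = 331776 − 363776 = −32000.
No real roots: the line does not meet the circle.

neither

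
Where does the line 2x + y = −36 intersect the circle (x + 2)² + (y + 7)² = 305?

From the line, y = −2x − 36. Substituting:
5x² + 120x + 540 = 0  ⟹  x² + 24x + 108 = 0
x = −6 or x = −18, giving (−6, −24) and (−18, 0).

(−18, 0) and (−6, −24)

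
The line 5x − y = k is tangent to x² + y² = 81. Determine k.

k = ±9√26

Tangency holds when the distance from the centre (0, 0) to the line equals the radius 9:
|5·0 − 1·0 − k| / √26 = 9
|k| = 9√26.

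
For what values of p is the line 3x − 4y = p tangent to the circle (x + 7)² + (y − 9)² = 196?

p = −127 or p = 13

Tangency holds when the distance from the centre (−7, 9) to the line equals the radius 14:
|3·(−7) − 4·9 − p| / √25 = 14
|p − (−57)| = 14·5, so p = 13 or p = −127.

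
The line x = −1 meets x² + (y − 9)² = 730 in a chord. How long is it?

The line gives x = −1. Substituting into the circle:
y² − 18y − 648 = 0
y = 36 or y = −18, giving (−1, 36) and (−1, −18).
Chord length = distance between (−1, 36) and (−1, −18) = √2916 = 54.

54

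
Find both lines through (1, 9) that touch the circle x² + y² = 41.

Let a tangent through (1, 9) have slope m. Its distance from (0, 0) must equal √41:
[m·(−1) − (−9)]² = 41(m² + 1)
20m² + 9m − 20 = 0, so m = 4/5 or m = −5/4.
With m = 4/5: 4x − 5y = −41. With m = −5/4: 5x + 4y = 41.

4x − 5y = −41 and 5x + 4y = 41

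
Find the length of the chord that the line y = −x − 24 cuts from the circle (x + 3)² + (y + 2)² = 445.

23√2

Centre (−3, −2), r² = 445. Perpendicular distance d from centre to line = |19| / √2 = 19/√2.
Chord = 2√(r² − d²) = 2·√(529/2) = 23√2.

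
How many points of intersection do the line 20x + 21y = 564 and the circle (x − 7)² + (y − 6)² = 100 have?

0

Centre (7, 6), r² = 100. Distance² from centre to line = (−298)²/841 = 88804/841.
Since d² > r², the line lies outside the circle.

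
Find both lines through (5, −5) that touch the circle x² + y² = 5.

A line y − (−5) = m(x − (5)) is tangent when its distance from (0, 0) is √5:
[m·(−5) − (5)]² = 5(m² + 1)
2m² + 5m + 2 = 0, so m = −1/2 or m = −2.
Through (5, −5) these give x + 2y = −5 and 2x + y = 5.

x + 2y = −5 and 2x + y = 5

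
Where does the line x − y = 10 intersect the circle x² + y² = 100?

(0, −10) and (10, 0)

Substitute y = x − 10:
2x² − 20x = 0  ⟹  x² − 10x = 0
x = 10 or x = 0, giving (10, 0) and (0, −10).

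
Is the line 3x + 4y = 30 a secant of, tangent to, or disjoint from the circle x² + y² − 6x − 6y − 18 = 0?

secant

Substituting the line into the circle gives 25x² − 204x − 108 = 0.
Discriminant = (−204)² − 4·25·(−108) = 52416 > 0.
Two real roots: the line is a secant.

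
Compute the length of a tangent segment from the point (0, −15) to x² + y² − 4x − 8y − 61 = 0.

With centre O = (2, 4), |OP|² = 365 and r² = 81.
Power of the point: PT² = |PO|² − r² = 284, so PT = 2√71.

2√71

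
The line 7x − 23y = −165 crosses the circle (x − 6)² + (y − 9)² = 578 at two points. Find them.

(−17, 2) and (29, 16)

Substitute y = (165 + 7x)/23:
578x² − 6936x − 284954 = 0  ⟹  x² − 12x − 493 = 0
x = 29 or x = −17, giving (29, 16) and (−17, 2).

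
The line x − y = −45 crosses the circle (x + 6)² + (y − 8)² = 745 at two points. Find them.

Substitute y = x + 45:
2x² + 86x + 660 = 0  ⟹  x² + 43x + 330 = 0
x = −10 or x = −33, giving (−10, 35) and (−33, 12).

(−33, 12) and (−10, 35)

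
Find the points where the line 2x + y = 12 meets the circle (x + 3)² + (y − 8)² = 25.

Express y = −2x + 12 and substitute into the circle:
5x² − 10x = 0  ⟹  x² − 2x = 0
x = 2 or x = 0, giving (2, 8) and (0, 12).

(0, 12) and (2, 8)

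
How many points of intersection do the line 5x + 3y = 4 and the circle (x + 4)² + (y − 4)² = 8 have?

2

Centre (−4, 4), r² = 8. Distance² from centre to line = (−12)²/34 = 72/17.
Since d² < r², the line cuts the circle twice.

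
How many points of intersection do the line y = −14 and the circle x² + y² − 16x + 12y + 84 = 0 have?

0

Centre (8, −6), r² = 16. Distance² from centre to line = (8)² = 64.
Since d² > r², the line lies outside the circle.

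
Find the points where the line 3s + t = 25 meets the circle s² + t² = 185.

(4, 13) and (11, −8)

Substitute t = −3s + 25:
10s² − 150s + 440 = 0  ⟹  s² − 15s + 44 = 0
s = 11 or s = 4, giving (11, −8) and (4, 13).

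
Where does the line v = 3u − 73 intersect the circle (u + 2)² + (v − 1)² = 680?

Express v = 3u − 73 and substitute into the circle:
10u² − 440u + 4800 = 0  ⟹  u² − 44u + 480 = 0
u = 24 or u = 20, giving (24, −1) and (20, −13).

(20, −13) and (24, −1)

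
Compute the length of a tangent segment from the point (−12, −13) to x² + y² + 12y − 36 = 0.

11

With centre O = (0, −6), |OP|² = 193 and r² = 72.
By the tangent–radius right angle, tangent length = √(|PO|² − r²) = √121 = 11.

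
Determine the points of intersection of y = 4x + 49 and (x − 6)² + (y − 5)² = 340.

(−12, 1) and (−8, 17)

Substitute y = 4x + 49:
17x² + 340x + 1632 = 0  ⟹  x² + 20x + 96 = 0
x = −8 or x = −12, giving (−8, 17) and (−12, 1).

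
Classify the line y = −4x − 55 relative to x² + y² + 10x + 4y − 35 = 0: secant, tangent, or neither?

Centre (−5, −2), r² = 64. Distance² from centre to line = (33)²/17 = 1089/17.
Since d² > r², the line lies outside the circle.

neither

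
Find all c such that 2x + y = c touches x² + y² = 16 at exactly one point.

c = ±4√5

Tangency holds when the distance from the centre (0, 0) to the line equals the radius 4:
|2·0 + 1·0 − c| / √5 = 4
|c| = 4√5.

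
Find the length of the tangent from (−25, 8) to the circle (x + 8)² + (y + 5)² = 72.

√386

With centre O = (−8, −5), |OP|² = 458 and r² = 72.
The tangent meets the radius at right angles, so tangent² = |PO|² − r² = 458 − 72 = 386.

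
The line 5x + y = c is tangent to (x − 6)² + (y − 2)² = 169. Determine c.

c = 32 ± 13√26

The line touches the circle iff its distance from (6, 2) is 13:
|5·6 + 1·2 − c| / √26 = 13
|c − (32)| = 13√26.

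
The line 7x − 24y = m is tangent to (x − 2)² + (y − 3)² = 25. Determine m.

For a tangent, require d(centre, line) = r = 5.
|7·2 − 24·3 − m| / √625 = 5
|m − (−58)| = 5·25, so m = 67 or m = −183.

m = −183 or m = 67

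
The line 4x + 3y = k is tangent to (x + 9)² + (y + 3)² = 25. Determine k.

k = −70 or k = −20

The line touches the circle iff its distance from (−9, −3) is 5:
|4·(−9) + 3·(−3) − k| / √25 = 5
|k − (−45)| = 5·5, so k = −20 or k = −70.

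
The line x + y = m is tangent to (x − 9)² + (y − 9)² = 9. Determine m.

The line touches the circle iff its distance from (9, 9) is 3:
|1·9 + 1·9 − m| / √2 = 3
|m − (18)| = 3√2.

m = 18 ± 3√2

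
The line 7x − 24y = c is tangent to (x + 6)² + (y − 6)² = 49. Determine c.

c = −361 or c = −11

For a tangent, require d(centre, line) = r = 7.
|7·(−6) − 24·6 − c| / √625 = 7
|c − (−186)| = 7·25, so c = −11 or c = −361.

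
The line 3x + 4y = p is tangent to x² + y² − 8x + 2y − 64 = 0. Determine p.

Tangency holds when the distance from the centre (4, −1) to the line equals the radius 9:
|3·4 + 4·(−1) − p| / √25 = 9
|p − (8)| = 9·5, so p = 53 or p = −37.

p = −37 or p = 53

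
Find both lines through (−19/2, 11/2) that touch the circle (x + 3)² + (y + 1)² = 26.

x + 5y = 18 and 5x + y = −42

Let a tangent through (−19/2, 11/2) have slope m. Its distance from (−3, −1) must equal √26:
[m·(13/2) − (−13/2)]² = 26(m² + 1)
5m² + 26m + 5 = 0, so m = −1/5 or m = −5.
With m = −1/5: x + 5y = 18. With m = −5: 5x + y = −42.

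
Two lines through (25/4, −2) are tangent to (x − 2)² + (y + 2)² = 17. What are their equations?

A line y − (−2) = m(x − (25/4)) is tangent when its distance from (2, −2) is √17:
(−17/4m − (0))² = 17(m² + 1)
m² − 16 = 0, so m = −4 or m = 4.
With m = −4: 4x + y = 23. With m = 4: 4x − y = 27.

4x + y = 23 and 4x − y = 27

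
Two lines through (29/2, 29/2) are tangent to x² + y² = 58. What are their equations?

A line y − (29/2) = m(x − (29/2)) is tangent when its distance from (0, 0) is √58:
[m·(−29/2) − (−29/2)]² = 58(m² + 1)
21m² − 58m + 21 = 0, so m = 3/7 or m = 7/3.
Through (29/2, 29/2) these give 3x − 7y = −58 and 7x − 3y = 58.

3x − 7y = −58 and 7x − 3y = 58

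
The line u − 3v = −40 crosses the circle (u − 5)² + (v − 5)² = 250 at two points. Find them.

(−10, 10) and (14, 18)

Express v = (40 + u)/3 and substitute into the circle:
10u² − 40u − 1400 = 0  ⟹  u² − 4u − 140 = 0
u = 14 or u = −10, giving (14, 18) and (−10, 10).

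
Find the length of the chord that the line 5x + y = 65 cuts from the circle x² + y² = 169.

Substitute y = −5x + 65:
26x² − 650x + 4056 = 0  ⟹  x² − 25x + 156 = 0
x = 13 or x = 12, giving (13, 0) and (12, 5).
|(13, 0) − (12, 5)| = √((1)² + (−5)²) = √26.

√26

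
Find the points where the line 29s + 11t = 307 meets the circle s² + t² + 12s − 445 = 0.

Substitute t = (307 − 29s)/11:
962s² − 16354s + 40404 = 0  ⟹  s² − 17s + 42 = 0
s = 14 or s = 3, giving (14, −9) and (3, 20).

(3, 20) and (14, −9)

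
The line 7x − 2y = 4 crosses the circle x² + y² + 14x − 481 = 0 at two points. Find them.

(−6, −23) and (6, 19)

Substitute y = (−4 + 7x)/2:
53x² − 1908 = 0  ⟹  x² − 36 = 0
x = 6 or x = −6, giving (6, 19) and (−6, −23).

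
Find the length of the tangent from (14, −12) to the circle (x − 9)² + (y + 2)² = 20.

Centre (9, −2), r² = 20. |PO|² = (5)² + (−10)² = 125.
By the tangent–radius right angle, tangent length = √(|PO|² − r²) = √105.

√105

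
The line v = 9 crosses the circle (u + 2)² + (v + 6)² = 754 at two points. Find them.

Substitute v = 9:
u² + 4u − 525 = 0
u = 21 or u = −25, giving (21, 9) and (−25, 9).

(−25, 9) and (21, 9)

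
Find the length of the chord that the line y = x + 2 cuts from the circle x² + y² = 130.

16√2

Substitute y = x + 2:
2x² + 4x − 126 = 0  ⟹  x² + 2x − 63 = 0
x = 7 or x = −9, giving (7, 9) and (−9, −7).
|(7, 9) − (−9, −7)| = √((16)² + (16)²) = 16√2.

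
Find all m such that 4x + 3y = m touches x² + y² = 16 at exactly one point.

m = −20 or m = 20

For a tangent, require d(centre, line) = r = 4.
|4·0 + 3·0 − m| / √25 = 4
|m| = 4·5, so m = 20 or m = −20.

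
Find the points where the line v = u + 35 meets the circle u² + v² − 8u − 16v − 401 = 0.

Substitute v = u + 35:
2u² + 46u + 264 = 0  ⟹  u² + 23u + 132 = 0
u = −11 or u = −12, giving (−11, 24) and (−12, 23).

(−12, 23) and (−11, 24)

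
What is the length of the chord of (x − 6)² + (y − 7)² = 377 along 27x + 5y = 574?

The distance from (6, 7) to the line is 377/√754, and r² = 377.
Half the chord is √(r² − d²) = √(377/2), so the full chord is √754.

√754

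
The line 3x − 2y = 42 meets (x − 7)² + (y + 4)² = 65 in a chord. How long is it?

4√13

From the line, y = (−42 + 3x)/2. Substituting:
13x² − 260x + 1092 = 0  ⟹  x² − 20x + 84 = 0
x = 14 or x = 6, giving (14, 0) and (6, −12).
|(14, 0) − (6, −12)| = √((8)² + (12)²) = 4√13.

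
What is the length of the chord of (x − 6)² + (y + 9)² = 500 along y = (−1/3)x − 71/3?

10√10

Express y = (−71 − x)/3 and substitute into the circle:
10x² − 20x − 2240 = 0  ⟹  x² − 2x − 224 = 0
x = 16 or x = −14, giving (16, −29) and (−14, −19).
|(16, −29) − (−14, −19)| = √((30)² + (−10)²) = 10√10.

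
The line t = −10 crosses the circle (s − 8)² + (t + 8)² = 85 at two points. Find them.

Substitute t = −10:
s² − 16s − 17 = 0
s = 17 or s = −1, giving (17, −10) and (−1, −10).

(−1, −10) and (17, −10)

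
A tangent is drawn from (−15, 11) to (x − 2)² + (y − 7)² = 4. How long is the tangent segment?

With centre O = (2, 7), |OP|² = 305 and r² = 4.
The tangent meets the radius at right angles, so tangent² = |PO|² − r² = 305 − 4 = 301.

√301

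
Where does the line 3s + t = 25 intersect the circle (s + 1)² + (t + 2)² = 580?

Express t = −3s + 25 and substitute into the circle:
10s² − 160s + 150 = 0  ⟹  s² − 16s + 15 = 0
s = 15 or s = 1, giving (15, −20) and (1, 22).

(1, 22) and (15, −20)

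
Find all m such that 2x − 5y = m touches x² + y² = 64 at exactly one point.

The line touches the circle iff its distance from (0, 0) is 8:
|2·0 − 5·0 − m| / √29 = 8
|m| = 8√29.

m = ±8√29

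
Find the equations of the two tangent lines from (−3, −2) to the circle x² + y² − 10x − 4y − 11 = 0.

A line y − (−2) = m(x − (−3)) is tangent when its distance from (5, 2) is 2√10:
[m·(8) − (4)]² = 40(m² + 1)
3m² − 8m − 3 = 0, so m = −1/3 or m = 3.
Through (−3, −2) these give x + 3y = −9 and 3x − y = −7.

x + 3y = −9 and 3x − y = −7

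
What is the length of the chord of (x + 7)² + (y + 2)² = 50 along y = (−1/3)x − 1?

4√10

From the line, y = (−3 − x)/3. Substituting:
10x² + 120x = 0  ⟹  x² + 12x = 0
x = 0 or x = −12, giving (0, −1) and (−12, 3).
Chord length = distance between (0, −1) and (−12, 3) = √160 = 4√10.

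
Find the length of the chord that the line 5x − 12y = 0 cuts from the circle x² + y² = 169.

26

Substitute y = (5x)/12:
169x² − 24336 = 0  ⟹  x² − 144 = 0
x = 12 or x = −12, giving (12, 5) and (−12, −5).
|(12, 5) − (−12, −5)| = √((24)² + (10)²) = 26.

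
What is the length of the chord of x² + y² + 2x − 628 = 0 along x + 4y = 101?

2√17

The distance from (−1, 0) to the line is 102/√17, and r² = 629.
Half the chord is √(r² − d²) = √(17), so the full chord is 2√17.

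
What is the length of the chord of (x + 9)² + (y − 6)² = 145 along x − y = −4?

13√2

The distance from (−9, 6) to the line is 11/√2, and r² = 145.
Half the chord is √(r² − d²) = √(169/2), so the full chord is 13√2.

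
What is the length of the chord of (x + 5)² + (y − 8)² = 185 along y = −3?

16

Centre (−5, 8), r² = 185. Perpendicular distance d from centre to line = |11| / √1 = 11.
Half the chord is √(r² − d²) = √(64), so the full chord is 16.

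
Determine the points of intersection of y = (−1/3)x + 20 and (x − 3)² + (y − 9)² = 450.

(−12, 24) and (24, 12)

Substitute y = (60 − x)/3:
10x² − 120x − 2880 = 0  ⟹  x² − 12x − 288 = 0
x = 24 or x = −12, giving (24, 12) and (−12, 24).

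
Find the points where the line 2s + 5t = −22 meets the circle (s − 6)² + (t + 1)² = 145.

(−6, −2) and (14, −10)

Express t = (−22 − 2s)/5 and substitute into the circle:
29s² − 232s − 2436 = 0  ⟹  s² − 8s − 84 = 0
s = 14 or s = −6, giving (14, −10) and (−6, −2).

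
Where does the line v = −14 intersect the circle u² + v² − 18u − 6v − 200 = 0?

(8, −14) and (10, −14)

Express v = −14 and substitute into the circle:
u² − 18u + 80 = 0
u = 10 or u = 8, giving (10, −14) and (8, −14).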